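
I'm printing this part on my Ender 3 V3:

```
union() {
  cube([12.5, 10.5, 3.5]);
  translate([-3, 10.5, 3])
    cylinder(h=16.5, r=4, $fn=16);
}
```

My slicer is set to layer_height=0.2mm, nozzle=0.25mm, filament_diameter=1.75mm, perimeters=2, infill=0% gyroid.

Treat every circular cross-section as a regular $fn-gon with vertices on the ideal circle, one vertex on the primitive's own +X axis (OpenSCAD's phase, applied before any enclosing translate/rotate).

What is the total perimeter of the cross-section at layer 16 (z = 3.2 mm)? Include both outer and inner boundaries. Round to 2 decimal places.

At z = 3.2 mm: the 12.5×10.5 cube contributes its full rectangle (perimeter 46.00 mm); the r=4 cylinder at (-3, 10.5) gives a regular 16-gon of circumradius 4 (constant along its height) (perimeter = 2·16·4.000·sin(180°/16) = 24.97 mm); Combining (union): the regions partially overlap (shared area 1.66 mm²), so the edge portions inside another operand are dropped and the merged outline is re-measured after clipping — boundary = 64.59 mm. Overall, the cross-section is a single solid region. Total boundary length (outer) = 64.59 mm.

64.59 mm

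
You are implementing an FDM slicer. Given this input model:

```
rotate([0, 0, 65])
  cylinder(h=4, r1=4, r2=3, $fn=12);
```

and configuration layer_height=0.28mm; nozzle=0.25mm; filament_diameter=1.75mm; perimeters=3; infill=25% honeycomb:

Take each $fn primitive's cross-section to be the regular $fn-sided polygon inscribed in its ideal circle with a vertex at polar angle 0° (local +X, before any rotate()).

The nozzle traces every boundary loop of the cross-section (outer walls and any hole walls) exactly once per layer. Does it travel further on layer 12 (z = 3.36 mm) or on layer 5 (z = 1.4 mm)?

Layer 12 (z = 3.36): the cone (r1=4→r2=3) has section circumradius 3.160 here — a regular 12-gon (perimeter = 2·12·3.160·sin(180°/12) = 19.63 mm); (whole slice rotated 65° about Z — lengths, areas and connectivity unchanged). So its perimeter = 19.63 mm. Layer 5 (z = 1.4): the cone (r1=4→r2=3) has section circumradius 3.650 here — a regular 12-gon (perimeter = 2·12·3.650·sin(180°/12) = 22.67 mm); (rotated 65° about Z; rotation is an isometry so areas/perimeters/island counts are preserved). So its perimeter = 22.67 mm. Layer 5 is larger (22.67 vs 19.63 mm).

layer 5 (z = 1.4 mm)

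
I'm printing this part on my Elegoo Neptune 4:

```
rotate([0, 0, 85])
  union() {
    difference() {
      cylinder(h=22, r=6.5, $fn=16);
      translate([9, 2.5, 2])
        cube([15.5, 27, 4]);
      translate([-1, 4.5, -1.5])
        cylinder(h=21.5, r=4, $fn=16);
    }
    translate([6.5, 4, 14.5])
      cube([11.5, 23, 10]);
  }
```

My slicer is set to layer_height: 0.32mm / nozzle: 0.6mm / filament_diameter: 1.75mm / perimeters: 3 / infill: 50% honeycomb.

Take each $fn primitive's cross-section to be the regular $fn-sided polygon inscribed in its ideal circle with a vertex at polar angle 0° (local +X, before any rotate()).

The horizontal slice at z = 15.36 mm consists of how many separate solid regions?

2

At z = 15.36 mm: the cylinder: section is a regular 16-gon, circumradius r=6.5; the cube at (9, 2.5) is absent (z outside [2, 6]); the r=4 cylinder at (-1, 4.5) contributes a regular 16-gon of circumradius 4; Subtracting the remaining from the first: starting from the r=6.5 cylinder, the r=4 cylinder at (-1, 4.5) partially overlaps it — only the 35.36 mm² overlap (of its 48.98 mm²) is removed, clipping the outline — 1 connected region; the cube at (6.5, 4) (footprint 11.5×23) is included at this height; Merging all regions: the 2 present regions are separate (no shared area or edge), so areas and boundary lengths simply add and each stays a separate island — 2 connected regions; (whole slice rotated 85° about Z — lengths, areas and connectivity unchanged). The result has 2 disconnected regions.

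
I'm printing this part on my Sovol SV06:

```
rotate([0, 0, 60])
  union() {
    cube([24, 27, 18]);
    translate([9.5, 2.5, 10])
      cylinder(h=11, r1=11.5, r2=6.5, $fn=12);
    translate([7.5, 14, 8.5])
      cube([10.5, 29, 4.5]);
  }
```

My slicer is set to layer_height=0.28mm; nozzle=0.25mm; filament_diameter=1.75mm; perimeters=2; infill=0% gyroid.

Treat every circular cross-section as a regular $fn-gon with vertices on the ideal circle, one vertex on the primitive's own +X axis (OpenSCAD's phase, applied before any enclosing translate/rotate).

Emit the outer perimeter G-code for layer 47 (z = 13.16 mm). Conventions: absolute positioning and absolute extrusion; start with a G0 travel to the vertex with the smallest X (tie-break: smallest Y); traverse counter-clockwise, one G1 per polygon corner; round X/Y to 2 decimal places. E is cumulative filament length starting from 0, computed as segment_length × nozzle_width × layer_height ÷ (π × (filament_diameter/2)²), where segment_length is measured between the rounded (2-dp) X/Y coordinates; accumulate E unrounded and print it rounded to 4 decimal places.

G0 X-23.38 Y13.50 Z13.16
G1 X-3.99 Y2.30 E0.6517
G1 X-2.45 Y0.76 E0.7151
G1 X-0.34 Y0.20 E0.7786
G1 X0.00 Y0.00 E0.7901
G1 X0.05 Y0.09 E0.7931
G1 X2.58 Y-0.59 E0.8693
G1 X7.62 Y0.76 E1.0212
G1 X11.30 Y4.45 E1.1728
G1 X12.65 Y9.48 E1.3244
G1 X11.30 Y14.51 E1.4760
G1 X9.45 Y16.36 E1.5521
G1 X12.00 Y20.78 E1.7006
G1 X-11.38 Y34.28 E2.4863
G1 X-23.38 Y13.50 E3.1846

At z = 13.16 mm: the cube (footprint 24×27) is included at this height; the cone at (9.5, 2.5) contributes a regular 12-gon of circumradius 10.064 (interpolated between r1=11.5 and r2=6.5 at t=0.287); the cube at (7.5, 14) is absent (z outside [8.5, 13]); Taking the union: the regions partially overlap (shared area 199.37 mm²), so overlapping operands fuse into one piece — 1 connected region; (whole slice rotated 60° about Z — lengths, areas and connectivity unchanged). The outline is a single polygon with 14 vertices. Extrusion per mm of travel: 0.25 × 0.28 / (π × 0.875²) = 0.029103. Accumulating E over each segment gives final E = 3.1846.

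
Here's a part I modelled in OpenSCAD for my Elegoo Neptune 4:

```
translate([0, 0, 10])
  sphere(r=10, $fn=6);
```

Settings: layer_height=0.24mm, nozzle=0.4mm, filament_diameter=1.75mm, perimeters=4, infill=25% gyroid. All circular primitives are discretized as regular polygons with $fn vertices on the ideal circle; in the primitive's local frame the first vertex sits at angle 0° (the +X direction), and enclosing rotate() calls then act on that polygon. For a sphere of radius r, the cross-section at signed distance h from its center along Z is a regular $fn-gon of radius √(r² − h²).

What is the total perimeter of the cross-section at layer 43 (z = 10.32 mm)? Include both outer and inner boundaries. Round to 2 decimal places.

59.97 mm

At z = 10.32 mm: the sphere: section is a regular 6-gon, circumradius = √(r²−h²) = √(10²−0.32²) = 9.995 (perimeter = 2·6·9.995·sin(180°/6) = 59.97 mm). Overall, the cross-section is a single solid region. Total boundary length (outer) = 59.97 mm.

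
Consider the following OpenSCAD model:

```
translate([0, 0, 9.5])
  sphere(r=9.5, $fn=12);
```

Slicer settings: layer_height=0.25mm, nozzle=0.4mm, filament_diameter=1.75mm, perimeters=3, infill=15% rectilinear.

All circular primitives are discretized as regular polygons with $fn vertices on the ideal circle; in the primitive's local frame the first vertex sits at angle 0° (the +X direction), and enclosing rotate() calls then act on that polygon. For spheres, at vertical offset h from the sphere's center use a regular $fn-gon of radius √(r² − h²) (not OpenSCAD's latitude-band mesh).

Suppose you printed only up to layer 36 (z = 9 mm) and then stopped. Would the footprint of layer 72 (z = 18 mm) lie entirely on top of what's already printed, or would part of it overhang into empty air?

entirely on top

Compare the two slices. At z = 9: the r=9.5 sphere contributes a regular 12-gon of circumradius √(9.5²−0.5²) = 9.487 (area = (12/2)·9.487²·sin(360°/12) = 270.00 mm²). At z = 18: the r=9.5 sphere contributes a regular 12-gon of circumradius √(9.5²−8.5²) = 4.243 (area = (12/2)·4.243²·sin(360°/12) = 54.00 mm²). Checking containment: the cross-section at z = 18 is a subset of the cross-section at z = 9.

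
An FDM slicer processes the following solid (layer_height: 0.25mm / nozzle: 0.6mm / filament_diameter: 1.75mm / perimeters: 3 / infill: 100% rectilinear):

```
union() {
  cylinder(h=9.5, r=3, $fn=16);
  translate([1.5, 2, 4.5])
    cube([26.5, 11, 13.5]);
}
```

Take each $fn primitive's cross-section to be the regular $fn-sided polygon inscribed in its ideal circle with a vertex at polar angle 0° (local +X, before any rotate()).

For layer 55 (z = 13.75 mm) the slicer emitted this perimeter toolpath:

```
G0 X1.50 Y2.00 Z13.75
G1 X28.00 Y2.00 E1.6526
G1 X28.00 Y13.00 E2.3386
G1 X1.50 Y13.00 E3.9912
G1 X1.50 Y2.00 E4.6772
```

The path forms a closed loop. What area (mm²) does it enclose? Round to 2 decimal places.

Apply the shoelace formula to the sequence of (X, Y) vertices; enclosed area = 291.50 mm².

291.50 mm²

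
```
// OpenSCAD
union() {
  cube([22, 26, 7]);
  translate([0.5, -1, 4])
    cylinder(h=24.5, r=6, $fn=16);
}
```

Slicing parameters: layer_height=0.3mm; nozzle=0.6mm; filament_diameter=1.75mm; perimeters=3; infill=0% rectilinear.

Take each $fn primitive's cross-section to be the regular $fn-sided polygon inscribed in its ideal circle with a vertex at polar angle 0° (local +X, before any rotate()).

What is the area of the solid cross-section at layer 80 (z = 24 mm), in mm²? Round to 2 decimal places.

At z = 24 mm: the cube is not intersected at this z (z outside [0, 7]); the r=6 cylinder at (0.5, -1) contributes a regular 16-gon of circumradius 6 (area = (16/2)·6.000²·sin(360°/16) = 110.21 mm²); Combining (union): only the r=6 cylinder at (0.5, -1) is present, so the union is just that shape — area = 110.21 mm². Overall, the cross-section is a single solid region. Net area = 110.21 mm².

110.21 mm²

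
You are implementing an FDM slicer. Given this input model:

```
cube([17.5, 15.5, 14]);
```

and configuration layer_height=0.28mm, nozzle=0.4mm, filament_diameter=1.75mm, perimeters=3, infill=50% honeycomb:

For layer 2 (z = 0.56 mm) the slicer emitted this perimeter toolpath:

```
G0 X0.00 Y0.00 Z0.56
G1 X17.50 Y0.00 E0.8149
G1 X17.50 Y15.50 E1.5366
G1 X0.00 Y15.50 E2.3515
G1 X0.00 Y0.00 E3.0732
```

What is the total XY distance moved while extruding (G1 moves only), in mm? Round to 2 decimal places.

Sum the Euclidean lengths of each G1 segment: total = 66.00 mm.

66.00 mm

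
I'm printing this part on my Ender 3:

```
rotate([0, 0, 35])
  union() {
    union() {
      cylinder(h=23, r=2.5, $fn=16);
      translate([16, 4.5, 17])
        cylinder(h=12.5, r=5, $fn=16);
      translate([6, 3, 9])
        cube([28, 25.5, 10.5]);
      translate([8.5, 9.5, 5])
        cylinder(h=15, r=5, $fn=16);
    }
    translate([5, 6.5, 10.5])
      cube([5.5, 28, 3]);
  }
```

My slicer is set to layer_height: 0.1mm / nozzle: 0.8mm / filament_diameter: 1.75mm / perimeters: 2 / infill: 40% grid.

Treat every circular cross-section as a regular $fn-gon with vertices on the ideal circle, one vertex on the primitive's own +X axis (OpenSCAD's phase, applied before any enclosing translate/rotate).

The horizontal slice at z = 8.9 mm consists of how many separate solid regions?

2

At z = 8.9 mm: the r=2.5 cylinder gives a regular 16-gon of circumradius 2.5 (constant along its height); the cylinder at (16, 4.5) is not intersected at this z (z outside [17, 29.5]); the cube at (6, 3) is absent (z outside [9, 19.5]); the cylinder at (8.5, 9.5): section is a regular 16-gon, circumradius r=5; Merging all regions: the 2 present regions are separate (no shared area or edge), so areas and boundary lengths simply add and each stays a separate island — 2 connected regions; the cube at (5, 6.5) does not reach this height (z outside [10.5, 13.5]); Merging all regions: only that combined region is present, so the union is just that shape — 2 connected regions; (rotated 35° about Z; rotation is an isometry so areas/perimeters/island counts are preserved). The result has 2 disconnected regions.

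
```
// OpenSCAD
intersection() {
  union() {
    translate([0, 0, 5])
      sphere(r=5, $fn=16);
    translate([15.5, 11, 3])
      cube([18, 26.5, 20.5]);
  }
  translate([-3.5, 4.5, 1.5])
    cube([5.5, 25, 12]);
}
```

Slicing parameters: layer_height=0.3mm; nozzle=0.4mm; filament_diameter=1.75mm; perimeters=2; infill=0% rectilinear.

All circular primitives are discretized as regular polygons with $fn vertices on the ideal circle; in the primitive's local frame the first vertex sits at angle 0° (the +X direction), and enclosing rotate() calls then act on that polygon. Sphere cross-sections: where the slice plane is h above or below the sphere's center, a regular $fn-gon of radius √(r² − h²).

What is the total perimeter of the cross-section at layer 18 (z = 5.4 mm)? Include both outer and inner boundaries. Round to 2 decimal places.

At z = 5.4 mm: the sphere: section is a regular 16-gon, circumradius = √(r²−h²) = √(5²−0.4²) = 4.984 (perimeter = 2·16·4.984·sin(180°/16) = 31.11 mm); the 18×26.5 cube at (15.5, 11) contributes its full rectangle (perimeter 89.00 mm); Combining (union): the 2 present regions are separate (no shared area or edge), so areas and boundary lengths simply add and each stays a separate island — boundary = 120.11 mm; the cube at (-3.5, 4.5) (footprint 5.5×25) is included at this height (perimeter 61.00 mm); After intersecting: the 5.5×25 cube at (-3.5, 4.5) partially overlaps the result so far; clipping to the common part keeps 1.14 mm² — boundary = 8.30 mm. Overall, the cross-section is a single solid region. Total boundary length (outer) = 8.30 mm.

8.30 mm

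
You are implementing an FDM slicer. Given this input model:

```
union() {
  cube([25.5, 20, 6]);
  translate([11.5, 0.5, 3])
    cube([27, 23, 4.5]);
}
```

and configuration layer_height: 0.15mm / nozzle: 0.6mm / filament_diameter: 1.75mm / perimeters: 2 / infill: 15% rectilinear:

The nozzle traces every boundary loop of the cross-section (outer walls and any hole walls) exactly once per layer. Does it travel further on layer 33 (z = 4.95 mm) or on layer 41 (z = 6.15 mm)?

Layer 33 (z = 4.95): the 25.5×20 cube contributes its full rectangle (perimeter 91.00 mm); the 27×23 cube at (11.5, 0.5) contributes its full rectangle (perimeter 100.00 mm); Merging all regions: the regions partially overlap (shared area 273.00 mm²), so the edge portions inside another operand are dropped and the merged outline is re-measured after clipping — boundary = 124.00 mm. So its perimeter = 124.00 mm. Layer 41 (z = 6.15): the cube is not intersected at this z (z outside [0, 6]); the 27×23 cube at (11.5, 0.5) contributes its full rectangle (perimeter 100.00 mm); Merging all regions: only the 27×23 cube at (11.5, 0.5) is present, so the union is just that shape — boundary = 100.00 mm. So its perimeter = 100.00 mm. Layer 33 is larger (124.00 vs 100.00 mm).

layer 33 (z = 4.95 mm)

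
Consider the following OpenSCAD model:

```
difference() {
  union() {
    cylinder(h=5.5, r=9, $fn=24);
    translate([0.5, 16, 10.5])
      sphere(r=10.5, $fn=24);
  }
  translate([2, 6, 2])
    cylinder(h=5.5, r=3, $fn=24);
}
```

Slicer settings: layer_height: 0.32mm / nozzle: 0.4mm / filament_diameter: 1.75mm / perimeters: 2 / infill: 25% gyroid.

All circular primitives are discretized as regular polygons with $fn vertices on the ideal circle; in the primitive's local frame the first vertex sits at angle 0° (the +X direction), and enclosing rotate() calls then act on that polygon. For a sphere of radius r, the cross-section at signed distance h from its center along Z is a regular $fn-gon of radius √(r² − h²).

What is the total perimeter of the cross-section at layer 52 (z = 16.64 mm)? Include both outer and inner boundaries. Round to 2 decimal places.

53.37 mm

At z = 16.64 mm: the cylinder does not reach this height (z outside [0, 5.5]); the sphere at (0.5, 16): section is a regular 24-gon, circumradius = √(r²−h²) = √(10.5²−6.14²) = 8.518 (perimeter = 2·24·8.518·sin(180°/24) = 53.37 mm); Merging all regions: only the r=10.5 sphere at (0.5, 16) is present, so the union is just that shape — boundary = 53.37 mm; the cylinder at (2, 6) is absent (z outside [2, 7.5]); Taking the first minus the rest: none of the subtracted shapes is present at this height, so that combined region is unchanged — boundary = 53.37 mm. Overall, the cross-section is a single solid region. Total boundary length (outer) = 53.37 mm.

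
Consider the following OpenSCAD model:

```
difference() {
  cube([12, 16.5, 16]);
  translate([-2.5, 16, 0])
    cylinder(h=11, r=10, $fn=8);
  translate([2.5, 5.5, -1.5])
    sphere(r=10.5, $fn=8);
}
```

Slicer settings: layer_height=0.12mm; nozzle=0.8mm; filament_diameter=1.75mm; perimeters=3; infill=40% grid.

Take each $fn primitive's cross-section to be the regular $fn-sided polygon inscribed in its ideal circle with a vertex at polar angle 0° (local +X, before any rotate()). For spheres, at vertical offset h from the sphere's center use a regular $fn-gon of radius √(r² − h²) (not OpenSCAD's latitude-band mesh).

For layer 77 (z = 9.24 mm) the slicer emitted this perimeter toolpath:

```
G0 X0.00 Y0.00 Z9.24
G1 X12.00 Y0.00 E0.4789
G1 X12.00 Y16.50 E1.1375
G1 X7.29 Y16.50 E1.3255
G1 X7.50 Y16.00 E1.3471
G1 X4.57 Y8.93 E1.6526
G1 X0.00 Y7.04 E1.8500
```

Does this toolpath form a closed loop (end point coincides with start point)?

no

Start point (G0): (0.00, 0.00). End point (last G1): the path does not return to the start — open.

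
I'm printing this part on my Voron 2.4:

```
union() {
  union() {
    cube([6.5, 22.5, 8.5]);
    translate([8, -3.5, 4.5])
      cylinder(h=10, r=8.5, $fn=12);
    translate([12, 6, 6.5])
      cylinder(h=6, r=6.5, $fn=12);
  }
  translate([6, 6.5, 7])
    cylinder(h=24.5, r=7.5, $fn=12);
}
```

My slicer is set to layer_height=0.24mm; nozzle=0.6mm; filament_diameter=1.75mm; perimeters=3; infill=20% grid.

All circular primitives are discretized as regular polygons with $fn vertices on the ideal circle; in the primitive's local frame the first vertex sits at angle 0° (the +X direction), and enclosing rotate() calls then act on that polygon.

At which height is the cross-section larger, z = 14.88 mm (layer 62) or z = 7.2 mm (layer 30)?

Layer 62 (z = 14.88): the cube does not reach this height (z outside [0, 8.5]); the cylinder at (8, -3.5) does not reach this height (z outside [4.5, 14.5]); the cylinder at (12, 6) does not reach this height (z outside [6.5, 12.5]); Combining (union): nothing is present at this height; the r=7.5 cylinder at (6, 6.5) gives a regular 12-gon of circumradius 7.5 (constant along its height) (area = (12/2)·7.500²·sin(360°/12) = 168.75 mm²); Combining (union): only the r=7.5 cylinder at (6, 6.5) is present, so the union is just that shape — area = 168.75 mm². So its area = 168.75 mm². Layer 30 (z = 7.2): the 6.5×22.5 cube contributes its full rectangle (area 146.25 mm²); the r=8.5 cylinder at (8, -3.5) gives a regular 12-gon of circumradius 8.5 (constant along its height) (area = (12/2)·8.500²·sin(360°/12) = 216.75 mm²); the cylinder at (12, 6): section is a regular 12-gon, circumradius r=6.5 (area = (12/2)·6.500²·sin(360°/12) = 126.75 mm²); Taking the union: the regions partially overlap — summed areas 489.75 mm² minus the doubly-counted overlap 52.78 mm² gives 436.97 mm² — area = 436.97 mm²; the cylinder at (6, 6.5): section is a regular 12-gon, circumradius r=7.5 (area = (12/2)·7.500²·sin(360°/12) = 168.75 mm²); Combining (union): the regions partially overlap — summed areas 605.72 mm² minus the doubly-counted overlap 152.30 mm² gives 453.42 mm² — area = 453.42 mm². So its area = 453.42 mm². Layer 30 is larger (453.42 vs 168.75 mm²).

layer 30 (z = 7.2 mm)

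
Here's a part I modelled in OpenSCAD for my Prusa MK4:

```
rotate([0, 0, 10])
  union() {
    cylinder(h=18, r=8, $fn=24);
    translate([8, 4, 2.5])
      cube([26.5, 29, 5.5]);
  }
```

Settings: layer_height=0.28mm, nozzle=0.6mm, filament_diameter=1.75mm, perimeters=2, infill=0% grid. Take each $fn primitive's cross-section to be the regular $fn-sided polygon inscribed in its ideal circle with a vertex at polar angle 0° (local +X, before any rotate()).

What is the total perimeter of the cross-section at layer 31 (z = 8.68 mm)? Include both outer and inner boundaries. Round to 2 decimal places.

50.12 mm

At z = 8.68 mm: the r=8 cylinder contributes a regular 24-gon of circumradius 8 (perimeter = 2·24·8.000·sin(180°/24) = 50.12 mm); the cube at (8, 4) does not reach this height (z outside [2.5, 8]); Merging all regions: only the r=8 cylinder is present, so the union is just that shape — boundary = 50.12 mm; (rotated 10° about Z; rotation is an isometry so areas/perimeters/island counts are preserved). Overall, the cross-section is a single solid region. Total boundary length (outer) = 50.12 mm.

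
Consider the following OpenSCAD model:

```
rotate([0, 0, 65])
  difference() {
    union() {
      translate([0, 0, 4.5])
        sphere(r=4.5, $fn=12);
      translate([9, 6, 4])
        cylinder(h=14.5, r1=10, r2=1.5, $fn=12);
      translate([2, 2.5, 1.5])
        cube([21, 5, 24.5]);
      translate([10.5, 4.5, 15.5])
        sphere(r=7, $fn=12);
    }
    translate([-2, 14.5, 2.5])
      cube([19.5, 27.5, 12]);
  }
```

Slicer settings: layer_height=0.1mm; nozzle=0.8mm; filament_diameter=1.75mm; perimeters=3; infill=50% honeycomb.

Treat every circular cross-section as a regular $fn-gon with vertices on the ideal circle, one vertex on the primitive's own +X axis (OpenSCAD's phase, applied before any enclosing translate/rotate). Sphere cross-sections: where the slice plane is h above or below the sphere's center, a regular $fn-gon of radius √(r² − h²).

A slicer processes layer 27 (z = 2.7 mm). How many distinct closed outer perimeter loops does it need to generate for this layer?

1

At z = 2.7 mm: the r=4.5 sphere slices to a regular 12-gon of circumradius 4.124 (√(r²−h²) with h=1.8 from center); the cone at (9, 6) is not intersected at this z (z outside [4, 18.5]); the 21×5 cube at (2, 2.5) contributes its full rectangle; the sphere at (10.5, 4.5) is absent (|z−center|=12.800 > r=7); Merging all regions: the regions partially overlap (shared area 0.64 mm²), so overlapping operands fuse into one piece — 1 connected region; the 19.5×27.5 cube at (-2, 14.5) contributes its full rectangle; Subtracting the remaining from the first: starting from the result so far, the 19.5×27.5 cube at (-2, 14.5) misses the remaining region (no effect) — 1 connected region; (whole slice rotated 65° about Z — lengths, areas and connectivity unchanged). The result has 1 disconnected region.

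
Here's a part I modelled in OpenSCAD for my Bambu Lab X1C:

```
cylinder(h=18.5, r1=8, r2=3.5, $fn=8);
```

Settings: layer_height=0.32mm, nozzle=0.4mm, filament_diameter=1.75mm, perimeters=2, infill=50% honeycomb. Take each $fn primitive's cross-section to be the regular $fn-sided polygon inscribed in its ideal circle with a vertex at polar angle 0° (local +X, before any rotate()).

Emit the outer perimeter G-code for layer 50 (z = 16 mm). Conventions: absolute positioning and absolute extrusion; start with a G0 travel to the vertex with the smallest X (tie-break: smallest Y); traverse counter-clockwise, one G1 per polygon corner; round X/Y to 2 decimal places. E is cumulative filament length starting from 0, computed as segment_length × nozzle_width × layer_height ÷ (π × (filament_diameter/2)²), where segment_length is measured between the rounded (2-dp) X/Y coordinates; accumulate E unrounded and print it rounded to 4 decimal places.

At z = 16 mm: the cone: at t=0.865 of its height the radius interpolates to r₁+(r₂−r₁)t = 4.108, giving a regular 8-gon of that circumradius. The outline is a single polygon with 8 vertices. Extrusion per mm of travel: 0.4 × 0.32 / (π × 0.875²) = 0.053216. Accumulating E over each segment gives final E = 1.3378.

G0 X-4.11 Y0.00 Z16.00
G1 X-2.90 Y-2.90 E0.1672
G1 X0.00 Y-4.11 E0.3344
G1 X2.90 Y-2.90 E0.5017
G1 X4.11 Y0.00 E0.6689
G1 X2.90 Y2.90 E0.8361
G1 X0.00 Y4.11 E1.0033
G1 X-2.90 Y2.90 E1.1706
G1 X-4.11 Y0.00 E1.3378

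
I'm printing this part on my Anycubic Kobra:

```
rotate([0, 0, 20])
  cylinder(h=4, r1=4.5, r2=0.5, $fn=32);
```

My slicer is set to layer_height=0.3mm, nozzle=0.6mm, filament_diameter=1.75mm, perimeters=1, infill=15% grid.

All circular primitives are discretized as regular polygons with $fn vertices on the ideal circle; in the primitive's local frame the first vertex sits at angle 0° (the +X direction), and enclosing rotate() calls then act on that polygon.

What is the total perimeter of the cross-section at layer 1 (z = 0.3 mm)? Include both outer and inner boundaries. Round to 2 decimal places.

At z = 0.3 mm: the cone: at t=0.075 of its height the radius interpolates to r₁+(r₂−r₁)t = 4.200, giving a regular 32-gon of that circumradius (perimeter = 2·32·4.200·sin(180°/32) = 26.35 mm); (rotated 20° about Z; rotation is an isometry so areas/perimeters/island counts are preserved). Overall, the cross-section is a single solid region. Total boundary length (outer) = 26.35 mm.

26.35 mm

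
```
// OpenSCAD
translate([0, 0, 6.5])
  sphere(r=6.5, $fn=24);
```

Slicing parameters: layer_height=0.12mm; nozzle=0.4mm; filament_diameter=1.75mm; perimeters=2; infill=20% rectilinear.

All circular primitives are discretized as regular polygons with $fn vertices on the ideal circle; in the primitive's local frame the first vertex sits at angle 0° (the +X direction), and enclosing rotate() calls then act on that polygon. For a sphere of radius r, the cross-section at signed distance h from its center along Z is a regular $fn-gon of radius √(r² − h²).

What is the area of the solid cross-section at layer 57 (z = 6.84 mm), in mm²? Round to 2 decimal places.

130.86 mm²

At z = 6.84 mm: the r=6.5 sphere contributes a regular 24-gon of circumradius √(6.5²−0.34²) = 6.491 (area = (24/2)·6.491²·sin(360°/24) = 130.86 mm²). Overall, the cross-section is a single solid region. Net area = 130.86 mm².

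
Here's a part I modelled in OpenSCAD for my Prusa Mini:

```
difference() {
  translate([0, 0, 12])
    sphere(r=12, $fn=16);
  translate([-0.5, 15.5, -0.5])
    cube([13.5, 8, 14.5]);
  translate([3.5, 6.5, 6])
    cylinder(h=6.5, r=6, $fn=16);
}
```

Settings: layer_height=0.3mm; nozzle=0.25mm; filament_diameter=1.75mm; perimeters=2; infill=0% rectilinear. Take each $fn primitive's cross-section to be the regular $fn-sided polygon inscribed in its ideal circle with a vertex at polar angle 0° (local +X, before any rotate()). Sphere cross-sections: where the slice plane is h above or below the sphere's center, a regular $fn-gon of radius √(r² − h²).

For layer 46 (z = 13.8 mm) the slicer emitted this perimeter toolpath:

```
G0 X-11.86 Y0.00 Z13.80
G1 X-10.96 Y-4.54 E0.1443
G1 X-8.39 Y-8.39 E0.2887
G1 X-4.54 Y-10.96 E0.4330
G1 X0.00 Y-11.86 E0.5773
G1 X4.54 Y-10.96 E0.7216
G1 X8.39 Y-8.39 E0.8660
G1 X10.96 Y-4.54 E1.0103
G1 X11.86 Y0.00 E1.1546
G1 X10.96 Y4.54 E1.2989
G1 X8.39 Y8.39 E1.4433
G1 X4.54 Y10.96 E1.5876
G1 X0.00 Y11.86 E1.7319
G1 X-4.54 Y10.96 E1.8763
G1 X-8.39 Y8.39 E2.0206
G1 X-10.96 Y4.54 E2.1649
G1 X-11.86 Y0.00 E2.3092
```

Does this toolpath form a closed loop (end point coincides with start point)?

yes

Start point (G0): (-11.86, 0.00). End point (last G1): the path returns to the start — closed.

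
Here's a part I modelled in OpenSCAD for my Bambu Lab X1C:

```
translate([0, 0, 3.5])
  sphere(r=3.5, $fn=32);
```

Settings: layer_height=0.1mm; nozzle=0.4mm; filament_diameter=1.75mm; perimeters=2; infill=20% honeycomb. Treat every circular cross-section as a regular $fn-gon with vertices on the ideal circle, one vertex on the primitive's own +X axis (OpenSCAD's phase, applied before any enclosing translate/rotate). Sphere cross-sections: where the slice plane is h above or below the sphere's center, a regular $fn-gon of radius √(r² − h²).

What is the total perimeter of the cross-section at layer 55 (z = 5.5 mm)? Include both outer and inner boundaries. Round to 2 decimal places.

18.02 mm

At z = 5.5 mm: the r=3.5 sphere slices to a regular 32-gon of circumradius 2.872 (√(r²−h²) with h=2 from center) (perimeter = 2·32·2.872·sin(180°/32) = 18.02 mm). Overall, the cross-section is a single solid region. Total boundary length (outer) = 18.02 mm.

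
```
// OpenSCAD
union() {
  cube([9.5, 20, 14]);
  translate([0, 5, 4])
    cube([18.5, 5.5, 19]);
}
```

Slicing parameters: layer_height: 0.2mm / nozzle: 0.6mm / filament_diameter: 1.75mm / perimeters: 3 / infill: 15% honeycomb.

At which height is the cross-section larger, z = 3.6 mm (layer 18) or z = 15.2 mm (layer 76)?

Layer 18 (z = 3.6): the cube is present — its section is the full 9.5×20 rectangle (area 190.00 mm²); the cube at (0, 5) is not intersected at this z (z outside [4, 23]); Combining (union): only the 9.5×20 cube is present, so the union is just that shape — area = 190.00 mm². So its area = 190.00 mm². Layer 76 (z = 15.2): the cube is not intersected at this z (z outside [0, 14]); the cube at (0, 5) (footprint 18.5×5.5) is included at this height (area 101.75 mm²); Combining (union): only the 18.5×5.5 cube at (0, 5) is present, so the union is just that shape — area = 101.75 mm². So its area = 101.75 mm². Layer 18 is larger (190.00 vs 101.75 mm²).

layer 18 (z = 3.6 mm)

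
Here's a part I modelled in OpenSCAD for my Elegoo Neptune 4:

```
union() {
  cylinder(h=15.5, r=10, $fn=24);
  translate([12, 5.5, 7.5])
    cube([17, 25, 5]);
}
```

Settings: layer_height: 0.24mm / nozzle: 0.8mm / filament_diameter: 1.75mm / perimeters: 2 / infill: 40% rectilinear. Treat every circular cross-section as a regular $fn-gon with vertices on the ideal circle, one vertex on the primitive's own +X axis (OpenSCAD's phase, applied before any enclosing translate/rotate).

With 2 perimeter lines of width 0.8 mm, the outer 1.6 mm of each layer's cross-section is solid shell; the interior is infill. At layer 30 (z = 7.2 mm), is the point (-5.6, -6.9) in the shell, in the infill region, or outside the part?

At z = 7.2 mm: the r=10 cylinder contributes a regular 24-gon of circumradius 10; the cube at (12, 5.5) is absent (z outside [7.5, 12.5]); Combining (union): only the r=10 cylinder is present, so the union is just that shape — 1 connected region. Overall, the cross-section is a single solid region. The nearest boundary edge runs (-7.07, -7.07)→(-5.00, -8.66); distance from the point to it = 1.03 mm. The point is inside the cross-section, 1.03 mm from the nearest boundary — within the 1.6 mm shell band (2 × 0.8).

shell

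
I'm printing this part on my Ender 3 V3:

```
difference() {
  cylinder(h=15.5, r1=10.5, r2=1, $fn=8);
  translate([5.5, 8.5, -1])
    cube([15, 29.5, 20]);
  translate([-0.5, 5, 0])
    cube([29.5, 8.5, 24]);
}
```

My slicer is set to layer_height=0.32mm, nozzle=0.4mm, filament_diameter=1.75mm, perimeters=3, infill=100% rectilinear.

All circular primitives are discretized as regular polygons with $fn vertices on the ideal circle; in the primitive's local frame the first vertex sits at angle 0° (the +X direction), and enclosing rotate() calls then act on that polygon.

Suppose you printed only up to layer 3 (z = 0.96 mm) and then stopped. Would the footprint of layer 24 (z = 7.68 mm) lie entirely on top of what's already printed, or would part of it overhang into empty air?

entirely on top

Compare the two slices. At z = 0.96: the cone contributes a regular 8-gon of circumradius 9.912 (interpolated between r1=10.5 and r2=1 at t=0.062) (area = (8/2)·9.912²·sin(360°/8) = 277.86 mm²); the 15×29.5 cube at (5.5, 8.5) contributes its full rectangle (area 442.50 mm²); the cube at (-0.5, 5) (footprint 29.5×8.5) is included at this height (area 250.75 mm²); After the difference (first − rest): starting from the cone (277.86 mm²), the 15×29.5 cube at (5.5, 8.5) misses the remaining region (no effect); the 29.5×8.5 cube at (-0.5, 5) partially overlaps it — only the 27.49 mm² overlap (of its 250.75 mm²) is removed, clipping the outline — area = 250.38 mm². At z = 7.68: the cone (r1=10.5→r2=1) has section circumradius 5.793 here — a regular 8-gon (area = (8/2)·5.793²·sin(360°/8) = 94.92 mm²); the cube at (5.5, 8.5) (footprint 15×29.5) is included at this height (area 442.50 mm²); the cube at (-0.5, 5) (footprint 29.5×8.5) is included at this height (area 250.75 mm²); Subtracting the remaining from the first: starting from the cone (94.92 mm²), the 15×29.5 cube at (5.5, 8.5) misses the remaining region (no effect); the 29.5×8.5 cube at (-0.5, 5) partially overlaps it — only the 1.10 mm² overlap (of its 250.75 mm²) is removed, clipping the outline — area = 93.81 mm². Checking containment: the cross-section at z = 7.68 is a subset of the cross-section at z = 0.96.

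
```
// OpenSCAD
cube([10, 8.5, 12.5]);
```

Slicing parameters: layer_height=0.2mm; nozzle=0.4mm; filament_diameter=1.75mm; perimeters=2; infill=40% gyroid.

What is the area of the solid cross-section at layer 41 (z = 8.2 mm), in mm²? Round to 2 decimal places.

At z = 8.2 mm: the cube (footprint 10×8.5) is included at this height (area 85.00 mm²). Overall, the cross-section is a single solid region. Net area = 85.00 mm².

85.00 mm²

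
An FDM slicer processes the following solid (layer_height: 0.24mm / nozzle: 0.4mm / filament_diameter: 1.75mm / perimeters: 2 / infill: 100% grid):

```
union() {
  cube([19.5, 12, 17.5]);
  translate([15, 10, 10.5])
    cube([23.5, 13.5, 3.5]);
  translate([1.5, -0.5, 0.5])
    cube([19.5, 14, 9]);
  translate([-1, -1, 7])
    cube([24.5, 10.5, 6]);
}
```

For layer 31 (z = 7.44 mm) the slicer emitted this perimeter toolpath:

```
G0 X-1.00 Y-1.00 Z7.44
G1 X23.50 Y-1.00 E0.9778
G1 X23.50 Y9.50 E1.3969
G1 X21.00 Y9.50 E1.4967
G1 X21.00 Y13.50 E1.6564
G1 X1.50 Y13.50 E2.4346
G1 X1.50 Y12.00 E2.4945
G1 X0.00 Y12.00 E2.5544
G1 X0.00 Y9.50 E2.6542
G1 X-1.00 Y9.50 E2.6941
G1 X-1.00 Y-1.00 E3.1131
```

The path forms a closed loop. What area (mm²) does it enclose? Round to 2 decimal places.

Apply the shoelace formula to the sequence of (X, Y) vertices; enclosed area = 339.00 mm².

339.00 mm²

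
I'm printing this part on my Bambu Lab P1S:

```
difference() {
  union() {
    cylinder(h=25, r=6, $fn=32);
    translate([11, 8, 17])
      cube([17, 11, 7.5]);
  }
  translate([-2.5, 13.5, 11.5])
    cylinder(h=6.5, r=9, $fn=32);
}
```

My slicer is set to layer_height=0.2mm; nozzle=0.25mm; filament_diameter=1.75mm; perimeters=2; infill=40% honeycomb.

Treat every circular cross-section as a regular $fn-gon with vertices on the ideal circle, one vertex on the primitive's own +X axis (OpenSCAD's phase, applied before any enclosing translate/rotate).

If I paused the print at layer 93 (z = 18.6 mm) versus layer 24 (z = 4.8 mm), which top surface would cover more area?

layer 93 (z = 18.6 mm)

Layer 93 (z = 18.6): the r=6 cylinder gives a regular 32-gon of circumradius 6 (constant along its height) (area = (32/2)·6.000²·sin(360°/32) = 112.37 mm²); the cube at (11, 8) (footprint 17×11) is included at this height (area 187.00 mm²); Merging all regions: the 2 present regions are separate (no shared area or edge), so areas and boundary lengths simply add and each stays a separate island — area = 299.37 mm²; the cylinder at (-2.5, 13.5) does not reach this height (z outside [11.5, 18]); Taking the first minus the rest: none of the subtracted shapes is present at this height, so that combined region is unchanged — area = 299.37 mm². So its area = 299.37 mm². Layer 24 (z = 4.8): the r=6 cylinder gives a regular 32-gon of circumradius 6 (constant along its height) (area = (32/2)·6.000²·sin(360°/32) = 112.37 mm²); the cube at (11, 8) is absent (z outside [17, 24.5]); Merging all regions: only the r=6 cylinder is present, so the union is just that shape — area = 112.37 mm²; the cylinder at (-2.5, 13.5) is not intersected at this z (z outside [11.5, 18]); After the difference (first − rest): none of the subtracted shapes is present at this height, so that combined region is unchanged — area = 112.37 mm². So its area = 112.37 mm². Layer 93 is larger (299.37 vs 112.37 mm²).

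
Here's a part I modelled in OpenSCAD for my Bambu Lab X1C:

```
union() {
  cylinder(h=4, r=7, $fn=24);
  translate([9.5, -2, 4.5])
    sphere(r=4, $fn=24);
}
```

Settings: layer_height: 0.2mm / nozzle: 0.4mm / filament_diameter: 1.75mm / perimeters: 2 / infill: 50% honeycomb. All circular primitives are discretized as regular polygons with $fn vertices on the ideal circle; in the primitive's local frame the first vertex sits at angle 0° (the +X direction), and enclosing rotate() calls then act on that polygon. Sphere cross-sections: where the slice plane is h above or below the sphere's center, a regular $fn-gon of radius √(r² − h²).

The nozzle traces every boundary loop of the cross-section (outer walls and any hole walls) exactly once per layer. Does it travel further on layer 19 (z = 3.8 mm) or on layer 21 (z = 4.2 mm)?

layer 19 (z = 3.8 mm)

Layer 19 (z = 3.8): the r=7 cylinder gives a regular 24-gon of circumradius 7 (constant along its height) (perimeter = 2·24·7.000·sin(180°/24) = 43.86 mm); the sphere at (9.5, -2): section is a regular 24-gon, circumradius = √(r²−h²) = √(4²−0.7²) = 3.938 (perimeter = 2·24·3.938·sin(180°/24) = 24.67 mm); Merging all regions: the regions partially overlap (shared area 3.69 mm²), so the edge portions inside another operand are dropped and the merged outline is re-measured after clipping — boundary = 58.79 mm. So its perimeter = 58.79 mm. Layer 21 (z = 4.2): the cylinder is not intersected at this z (z outside [0, 4]); the sphere at (9.5, -2): section is a regular 24-gon, circumradius = √(r²−h²) = √(4²−0.3²) = 3.989 (perimeter = 2·24·3.989·sin(180°/24) = 24.99 mm); Combining (union): only the r=4 sphere at (9.5, -2) is present, so the union is just that shape — boundary = 24.99 mm. So its perimeter = 24.99 mm. Layer 19 is larger (58.79 vs 24.99 mm).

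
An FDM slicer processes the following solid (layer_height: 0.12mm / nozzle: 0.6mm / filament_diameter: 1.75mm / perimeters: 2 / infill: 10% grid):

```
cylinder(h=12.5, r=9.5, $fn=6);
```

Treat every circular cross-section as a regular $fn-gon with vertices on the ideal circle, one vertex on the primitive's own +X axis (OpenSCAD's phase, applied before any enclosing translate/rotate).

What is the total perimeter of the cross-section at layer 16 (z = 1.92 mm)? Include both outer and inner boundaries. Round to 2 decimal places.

At z = 1.92 mm: the r=9.5 cylinder contributes a regular 6-gon of circumradius 9.5 (perimeter = 2·6·9.500·sin(180°/6) = 57.00 mm). Overall, the cross-section is a single solid region. Total boundary length (outer) = 57.00 mm.

57.00 mm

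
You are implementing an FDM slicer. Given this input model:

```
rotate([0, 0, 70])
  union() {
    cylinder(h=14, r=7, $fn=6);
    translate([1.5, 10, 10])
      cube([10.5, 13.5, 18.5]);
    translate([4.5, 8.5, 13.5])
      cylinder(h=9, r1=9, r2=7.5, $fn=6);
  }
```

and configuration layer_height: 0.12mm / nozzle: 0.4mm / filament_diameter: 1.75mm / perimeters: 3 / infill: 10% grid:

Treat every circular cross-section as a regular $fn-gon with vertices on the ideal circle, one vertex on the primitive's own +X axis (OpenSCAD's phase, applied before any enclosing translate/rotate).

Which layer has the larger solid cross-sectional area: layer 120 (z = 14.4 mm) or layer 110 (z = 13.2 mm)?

layer 120 (z = 14.4 mm)

Layer 120 (z = 14.4): the cylinder is not intersected at this z (z outside [0, 14]); the cube at (1.5, 10) (footprint 10.5×13.5) is included at this height (area 141.75 mm²); the cone at (4.5, 8.5) (r1=9→r2=7.5) has section circumradius 8.850 here — a regular 6-gon (area = (6/2)·8.850²·sin(360°/6) = 203.49 mm²); Combining (union): the regions partially overlap — summed areas 345.24 mm² minus the doubly-counted overlap 56.54 mm² gives 288.70 mm² — area = 288.70 mm²; (whole slice rotated 70° about Z — lengths, areas and connectivity unchanged). So its area = 288.70 mm². Layer 110 (z = 13.2): the r=7 cylinder contributes a regular 6-gon of circumradius 7 (area = (6/2)·7.000²·sin(360°/6) = 127.31 mm²); the cube at (1.5, 10) (footprint 10.5×13.5) is included at this height (area 141.75 mm²); the cone at (4.5, 8.5) does not reach this height (z outside [13.5, 22.5]); Taking the union: the 2 present regions are separate (no shared area or edge), so areas and boundary lengths simply add and each stays a separate island — area = 269.06 mm²; (rotated 70° about Z; rotation is an isometry so areas/perimeters/island counts are preserved). So its area = 269.06 mm². Layer 120 is larger (288.70 vs 269.06 mm²).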